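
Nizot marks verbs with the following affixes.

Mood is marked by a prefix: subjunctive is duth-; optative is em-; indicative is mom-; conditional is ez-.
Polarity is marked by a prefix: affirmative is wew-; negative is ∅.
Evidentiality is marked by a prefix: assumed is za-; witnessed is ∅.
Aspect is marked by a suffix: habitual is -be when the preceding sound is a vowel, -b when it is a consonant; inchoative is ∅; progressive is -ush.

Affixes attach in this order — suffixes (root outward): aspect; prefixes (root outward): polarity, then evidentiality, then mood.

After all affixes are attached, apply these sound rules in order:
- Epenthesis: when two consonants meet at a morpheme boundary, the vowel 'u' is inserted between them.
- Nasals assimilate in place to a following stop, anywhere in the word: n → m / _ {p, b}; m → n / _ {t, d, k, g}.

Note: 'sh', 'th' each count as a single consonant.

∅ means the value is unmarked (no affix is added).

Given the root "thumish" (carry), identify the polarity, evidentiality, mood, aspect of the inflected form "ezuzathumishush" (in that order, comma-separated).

Segment: ez-za-thumish-ush.
polarity: ∅ → negative.
evidentiality: za- → assumed.
mood: ez- → conditional.
aspect: -ush → progressive.

negative, assumed, conditional, progressive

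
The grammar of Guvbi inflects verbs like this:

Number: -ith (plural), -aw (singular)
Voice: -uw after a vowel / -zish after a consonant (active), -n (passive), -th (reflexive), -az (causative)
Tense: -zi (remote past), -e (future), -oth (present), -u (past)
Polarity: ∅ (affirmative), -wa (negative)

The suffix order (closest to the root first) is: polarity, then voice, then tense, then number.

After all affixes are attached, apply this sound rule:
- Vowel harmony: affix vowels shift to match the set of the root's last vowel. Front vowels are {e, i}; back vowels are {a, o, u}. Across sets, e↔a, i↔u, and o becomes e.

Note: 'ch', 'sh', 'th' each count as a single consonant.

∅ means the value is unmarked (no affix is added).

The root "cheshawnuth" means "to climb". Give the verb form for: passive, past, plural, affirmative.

cheshawnuthnuuth

polarity = affirmative: zero marking, form stays cheshawnuth.
Attach voice passive -n → cheshawnuthn.
Attach tense past -u → cheshawnuthnu.
Attach number plural -ith → cheshawnuthnuith.
Apply vowel harmony: cheshawnuthnuith → cheshawnuthnuuth.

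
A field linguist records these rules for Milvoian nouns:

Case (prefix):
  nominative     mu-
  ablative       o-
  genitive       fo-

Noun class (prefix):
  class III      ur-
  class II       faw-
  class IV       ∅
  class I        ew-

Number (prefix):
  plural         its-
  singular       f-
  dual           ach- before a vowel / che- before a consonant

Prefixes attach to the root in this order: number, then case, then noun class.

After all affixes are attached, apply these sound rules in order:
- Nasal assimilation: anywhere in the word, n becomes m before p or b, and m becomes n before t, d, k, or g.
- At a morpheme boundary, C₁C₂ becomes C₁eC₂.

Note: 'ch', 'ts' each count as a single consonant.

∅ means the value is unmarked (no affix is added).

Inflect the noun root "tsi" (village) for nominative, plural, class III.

uremuitsetsi

Attach number plural its- → itstsi.
Attach case nominative mu- → muitstsi.
Attach noun class class III ur- → urmuitstsi.
Nasal assimilation: no change.
Apply epenthesis: urmuitstsi → uremuitsetsi.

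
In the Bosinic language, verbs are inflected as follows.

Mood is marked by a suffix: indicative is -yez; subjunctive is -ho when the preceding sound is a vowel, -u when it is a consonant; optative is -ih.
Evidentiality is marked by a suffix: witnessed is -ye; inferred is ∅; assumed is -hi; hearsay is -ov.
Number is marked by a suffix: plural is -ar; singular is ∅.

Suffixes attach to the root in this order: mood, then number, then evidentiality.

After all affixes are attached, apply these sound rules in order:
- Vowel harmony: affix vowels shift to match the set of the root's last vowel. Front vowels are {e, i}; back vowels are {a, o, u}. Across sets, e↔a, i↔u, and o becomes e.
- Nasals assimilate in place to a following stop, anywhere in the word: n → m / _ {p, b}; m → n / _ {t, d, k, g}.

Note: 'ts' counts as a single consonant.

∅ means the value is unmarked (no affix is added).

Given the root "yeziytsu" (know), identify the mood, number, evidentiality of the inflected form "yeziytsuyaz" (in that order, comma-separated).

Segment: yeziytsu-yez.
mood: -yez → indicative.
number: ∅ → singular.
evidentiality: ∅ → inferred.

indicative, singular, inferred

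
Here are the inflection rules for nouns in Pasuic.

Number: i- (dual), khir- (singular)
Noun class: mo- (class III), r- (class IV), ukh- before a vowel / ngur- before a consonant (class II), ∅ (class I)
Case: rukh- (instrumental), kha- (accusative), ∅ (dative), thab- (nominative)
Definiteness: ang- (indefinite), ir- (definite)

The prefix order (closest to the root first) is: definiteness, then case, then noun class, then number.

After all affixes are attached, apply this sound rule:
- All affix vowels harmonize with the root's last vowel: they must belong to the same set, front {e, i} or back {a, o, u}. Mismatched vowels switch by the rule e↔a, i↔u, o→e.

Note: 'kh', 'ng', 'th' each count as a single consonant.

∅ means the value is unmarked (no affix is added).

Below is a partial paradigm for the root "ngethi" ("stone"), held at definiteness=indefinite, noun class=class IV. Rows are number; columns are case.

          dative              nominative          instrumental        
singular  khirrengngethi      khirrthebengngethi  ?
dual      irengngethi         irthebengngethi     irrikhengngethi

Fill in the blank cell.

Attach definiteness indefinite ang- → angngethi.
Attach case instrumental rukh- → rukhangngethi.
Attach noun class class IV r- → rrukhangngethi.
Attach number singular khir- → khirrrukhangngethi.
Apply vowel harmony: khirrrukhangngethi → khirrrikhengngethi.

khirrrikhengngethi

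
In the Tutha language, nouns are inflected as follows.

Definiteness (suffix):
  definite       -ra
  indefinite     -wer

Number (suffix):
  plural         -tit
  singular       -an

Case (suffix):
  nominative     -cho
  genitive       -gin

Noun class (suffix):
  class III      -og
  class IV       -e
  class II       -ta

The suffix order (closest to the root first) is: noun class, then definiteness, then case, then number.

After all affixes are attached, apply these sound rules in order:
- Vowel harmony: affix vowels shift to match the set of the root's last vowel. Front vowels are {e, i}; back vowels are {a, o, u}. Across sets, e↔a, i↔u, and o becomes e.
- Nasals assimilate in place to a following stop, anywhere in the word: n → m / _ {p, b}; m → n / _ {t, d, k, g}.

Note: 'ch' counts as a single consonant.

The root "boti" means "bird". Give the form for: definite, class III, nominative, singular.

Attach noun class class III -og → botiog.
Attach definiteness definite -ra → botiogra.
Attach case nominative -cho → botiogracho.
Attach number singular -an → botiograchoan.
Apply vowel harmony: botiograchoan → botiegrecheen.
Nasal assimilation: no change.

botiegrecheen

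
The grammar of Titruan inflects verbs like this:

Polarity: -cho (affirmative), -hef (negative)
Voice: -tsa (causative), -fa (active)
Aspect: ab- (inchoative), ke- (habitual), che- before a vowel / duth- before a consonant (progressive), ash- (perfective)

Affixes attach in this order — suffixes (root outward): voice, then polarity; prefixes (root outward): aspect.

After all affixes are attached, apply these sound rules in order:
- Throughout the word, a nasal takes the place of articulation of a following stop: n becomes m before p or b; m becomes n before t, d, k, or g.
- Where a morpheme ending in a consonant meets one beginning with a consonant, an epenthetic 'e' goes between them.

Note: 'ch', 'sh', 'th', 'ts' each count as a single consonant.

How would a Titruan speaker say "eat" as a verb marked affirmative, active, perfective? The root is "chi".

Attach voice active -fa → chifa.
Attach polarity affirmative -cho → chifacho.
Attach aspect perfective ash- → ashchifacho.
Nasal assimilation: no change.
Apply epenthesis: ashchifacho → ashechifacho.

ashechifacho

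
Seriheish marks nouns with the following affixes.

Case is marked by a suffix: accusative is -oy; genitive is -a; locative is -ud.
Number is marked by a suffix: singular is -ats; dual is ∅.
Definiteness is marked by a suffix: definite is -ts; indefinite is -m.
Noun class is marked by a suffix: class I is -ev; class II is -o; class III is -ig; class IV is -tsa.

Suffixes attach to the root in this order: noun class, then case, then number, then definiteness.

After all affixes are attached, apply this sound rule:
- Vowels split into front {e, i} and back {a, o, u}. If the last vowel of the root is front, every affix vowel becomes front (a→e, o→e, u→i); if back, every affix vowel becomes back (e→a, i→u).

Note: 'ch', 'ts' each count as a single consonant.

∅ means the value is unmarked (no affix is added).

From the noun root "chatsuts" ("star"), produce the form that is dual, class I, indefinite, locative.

Attach noun class class I -ev → chatsutsev.
Attach case locative -ud → chatsutsevud.
number = dual: zero marking, form stays chatsutsevud.
Attach definiteness indefinite -m → chatsutsevudm.
Apply vowel harmony: chatsutsevudm → chatsutsavudm.

chatsutsavudm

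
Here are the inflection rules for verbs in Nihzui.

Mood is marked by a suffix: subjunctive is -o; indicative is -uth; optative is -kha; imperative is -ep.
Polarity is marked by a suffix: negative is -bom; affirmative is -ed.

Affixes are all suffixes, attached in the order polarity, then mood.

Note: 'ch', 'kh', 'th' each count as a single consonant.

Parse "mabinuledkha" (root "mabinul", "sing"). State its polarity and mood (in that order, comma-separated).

Segment: mabinul-ed-kha.
polarity: -ed → affirmative.
mood: -kha → optative.

affirmative, optative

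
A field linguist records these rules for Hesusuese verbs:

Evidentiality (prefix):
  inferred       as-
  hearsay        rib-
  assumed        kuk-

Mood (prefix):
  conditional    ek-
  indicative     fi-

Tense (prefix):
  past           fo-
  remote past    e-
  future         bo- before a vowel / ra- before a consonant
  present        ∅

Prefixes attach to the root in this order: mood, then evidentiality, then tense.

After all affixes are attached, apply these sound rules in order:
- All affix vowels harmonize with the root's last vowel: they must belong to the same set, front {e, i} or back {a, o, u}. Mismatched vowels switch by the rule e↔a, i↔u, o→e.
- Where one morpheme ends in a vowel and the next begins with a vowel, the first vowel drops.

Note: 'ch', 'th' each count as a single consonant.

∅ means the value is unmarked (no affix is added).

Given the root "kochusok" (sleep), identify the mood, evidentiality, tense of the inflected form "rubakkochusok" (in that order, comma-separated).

Segment: rib-ek-kochusok.
mood: ek- → conditional.
evidentiality: rib- → hearsay.
tense: ∅ → present.

conditional, hearsay, present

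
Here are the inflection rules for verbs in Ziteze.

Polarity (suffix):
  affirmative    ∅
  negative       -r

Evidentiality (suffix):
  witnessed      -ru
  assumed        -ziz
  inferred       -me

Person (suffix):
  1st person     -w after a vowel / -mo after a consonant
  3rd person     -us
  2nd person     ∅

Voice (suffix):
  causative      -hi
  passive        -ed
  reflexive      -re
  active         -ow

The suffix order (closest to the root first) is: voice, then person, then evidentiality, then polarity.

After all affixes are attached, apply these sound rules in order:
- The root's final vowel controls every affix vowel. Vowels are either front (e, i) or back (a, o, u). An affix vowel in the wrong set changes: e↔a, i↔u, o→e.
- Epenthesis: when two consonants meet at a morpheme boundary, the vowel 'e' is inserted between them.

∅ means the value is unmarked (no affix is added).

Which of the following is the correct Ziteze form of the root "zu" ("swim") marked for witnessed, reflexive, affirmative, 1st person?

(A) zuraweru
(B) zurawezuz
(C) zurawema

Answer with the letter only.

A

Attach voice reflexive -re → zure.
Attach person 1st person -w (after vowel 'e') → zurew.
Attach evidentiality witnessed -ru → zurewru.
polarity = affirmative: zero marking, form stays zurewru.
Apply vowel harmony: zurewru → zurawru.
Apply epenthesis: zurawru → zuraweru.
So the correct form is zuraweru, option (A).
(C) zurawema is wrong: it uses inferred instead of witnessed for evidentiality.
(B) zurawezuz is wrong: it uses assumed instead of witnessed for evidentiality.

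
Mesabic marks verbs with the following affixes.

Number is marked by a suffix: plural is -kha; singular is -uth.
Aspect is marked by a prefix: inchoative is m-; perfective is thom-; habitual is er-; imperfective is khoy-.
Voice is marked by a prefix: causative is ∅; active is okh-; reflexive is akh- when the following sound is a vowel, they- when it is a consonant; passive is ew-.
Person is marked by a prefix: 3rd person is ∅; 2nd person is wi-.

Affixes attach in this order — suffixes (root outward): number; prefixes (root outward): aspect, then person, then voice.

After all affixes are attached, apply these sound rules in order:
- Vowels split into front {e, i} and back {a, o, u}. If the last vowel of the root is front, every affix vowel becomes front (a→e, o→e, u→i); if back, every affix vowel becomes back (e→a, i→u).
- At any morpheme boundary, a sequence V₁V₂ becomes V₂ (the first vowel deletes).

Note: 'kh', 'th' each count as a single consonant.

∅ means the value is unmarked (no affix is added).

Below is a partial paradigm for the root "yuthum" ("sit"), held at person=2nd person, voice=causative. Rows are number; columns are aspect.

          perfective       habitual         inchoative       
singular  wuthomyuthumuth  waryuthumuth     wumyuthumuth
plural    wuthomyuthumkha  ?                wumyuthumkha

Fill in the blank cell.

Attach aspect habitual er- → eryuthum.
Attach person 2nd person wi- → wieryuthum.
voice = causative: zero marking, form stays wieryuthum.
Attach number plural -kha → wieryuthumkha.
Apply vowel harmony: wieryuthumkha → wuaryuthumkha.
Apply vowel deletion: wuaryuthumkha → waryuthumkha.

waryuthumkha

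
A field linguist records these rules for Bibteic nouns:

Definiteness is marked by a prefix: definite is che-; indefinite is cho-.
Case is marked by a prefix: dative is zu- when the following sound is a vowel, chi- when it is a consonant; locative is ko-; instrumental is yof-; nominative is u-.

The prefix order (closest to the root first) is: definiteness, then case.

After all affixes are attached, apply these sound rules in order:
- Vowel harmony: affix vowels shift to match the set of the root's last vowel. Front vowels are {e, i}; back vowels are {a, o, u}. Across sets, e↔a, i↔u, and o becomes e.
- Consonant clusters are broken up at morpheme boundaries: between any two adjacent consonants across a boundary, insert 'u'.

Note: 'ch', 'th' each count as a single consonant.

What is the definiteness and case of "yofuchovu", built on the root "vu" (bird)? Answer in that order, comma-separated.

indefinite, instrumental

Segment: yof-cho-vu.
definiteness: cho- → indefinite.
case: yof- → instrumental.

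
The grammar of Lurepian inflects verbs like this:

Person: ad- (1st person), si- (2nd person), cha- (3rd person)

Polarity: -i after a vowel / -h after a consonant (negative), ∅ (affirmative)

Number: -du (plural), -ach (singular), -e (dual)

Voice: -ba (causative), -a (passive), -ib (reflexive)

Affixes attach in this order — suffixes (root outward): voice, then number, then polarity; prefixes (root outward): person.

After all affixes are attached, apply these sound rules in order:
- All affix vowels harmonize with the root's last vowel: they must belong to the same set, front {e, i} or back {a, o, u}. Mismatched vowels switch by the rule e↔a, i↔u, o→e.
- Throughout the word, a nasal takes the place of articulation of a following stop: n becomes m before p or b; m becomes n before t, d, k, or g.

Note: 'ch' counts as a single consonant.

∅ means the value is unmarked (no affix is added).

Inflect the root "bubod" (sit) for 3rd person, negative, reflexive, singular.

chabubodubachh

Attach voice reflexive -ib → bubodib.
Attach person 3rd person cha- → chabubodib.
Attach number singular -ach → chabubodibach.
Attach polarity negative -h (after consonant 'ch') → chabubodibachh.
Apply vowel harmony: chabubodibachh → chabubodubachh.
Nasal assimilation: no change.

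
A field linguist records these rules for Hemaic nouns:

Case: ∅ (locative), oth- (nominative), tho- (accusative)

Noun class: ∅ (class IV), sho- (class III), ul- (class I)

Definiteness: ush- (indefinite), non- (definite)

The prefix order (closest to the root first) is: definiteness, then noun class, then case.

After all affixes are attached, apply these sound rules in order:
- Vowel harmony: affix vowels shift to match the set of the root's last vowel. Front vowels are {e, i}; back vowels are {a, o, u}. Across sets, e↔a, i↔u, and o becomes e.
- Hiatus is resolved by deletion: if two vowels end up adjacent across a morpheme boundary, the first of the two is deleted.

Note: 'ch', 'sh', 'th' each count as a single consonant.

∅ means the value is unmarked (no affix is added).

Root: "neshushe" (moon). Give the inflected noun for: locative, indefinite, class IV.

Attach definiteness indefinite ush- → ushneshushe.
noun class = class IV: zero marking, form stays ushneshushe.
case = locative: zero marking, form stays ushneshushe.
Apply vowel harmony: ushneshushe → ishneshushe.
Vowel deletion: no change.

ishneshushe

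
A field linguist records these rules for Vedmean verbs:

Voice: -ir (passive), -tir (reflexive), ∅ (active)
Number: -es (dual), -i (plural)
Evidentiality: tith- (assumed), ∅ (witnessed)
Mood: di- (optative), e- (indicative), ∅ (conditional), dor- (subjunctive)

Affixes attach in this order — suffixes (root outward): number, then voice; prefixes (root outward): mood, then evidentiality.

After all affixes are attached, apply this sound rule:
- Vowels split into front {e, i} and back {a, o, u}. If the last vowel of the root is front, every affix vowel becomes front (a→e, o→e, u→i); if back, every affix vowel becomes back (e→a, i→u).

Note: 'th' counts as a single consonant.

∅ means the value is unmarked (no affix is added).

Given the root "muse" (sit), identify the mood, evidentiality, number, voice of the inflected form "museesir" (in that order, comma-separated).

conditional, witnessed, dual, passive

Segment: muse-es-ir.
mood: ∅ → conditional.
evidentiality: ∅ → witnessed.
number: -es → dual.
voice: -ir → passive.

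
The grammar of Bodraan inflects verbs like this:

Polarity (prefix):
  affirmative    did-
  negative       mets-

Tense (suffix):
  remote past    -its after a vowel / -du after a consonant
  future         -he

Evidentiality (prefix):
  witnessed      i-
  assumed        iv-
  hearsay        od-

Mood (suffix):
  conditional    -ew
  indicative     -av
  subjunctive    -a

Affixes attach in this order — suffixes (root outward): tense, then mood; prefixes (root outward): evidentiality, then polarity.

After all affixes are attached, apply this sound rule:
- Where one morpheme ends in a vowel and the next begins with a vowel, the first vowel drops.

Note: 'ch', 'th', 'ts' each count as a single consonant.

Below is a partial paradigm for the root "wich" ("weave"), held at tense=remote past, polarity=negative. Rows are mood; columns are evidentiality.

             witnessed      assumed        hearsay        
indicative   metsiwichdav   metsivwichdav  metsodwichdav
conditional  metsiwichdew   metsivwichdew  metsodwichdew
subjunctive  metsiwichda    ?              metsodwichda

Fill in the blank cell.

Attach tense remote past -du (after consonant 'ch') → wichdu.
Attach mood subjunctive -a → wichdua.
Attach evidentiality assumed iv- → ivwichdua.
Attach polarity negative mets- → metsivwichdua.
Apply vowel deletion: metsivwichdua → metsivwichda.

metsivwichda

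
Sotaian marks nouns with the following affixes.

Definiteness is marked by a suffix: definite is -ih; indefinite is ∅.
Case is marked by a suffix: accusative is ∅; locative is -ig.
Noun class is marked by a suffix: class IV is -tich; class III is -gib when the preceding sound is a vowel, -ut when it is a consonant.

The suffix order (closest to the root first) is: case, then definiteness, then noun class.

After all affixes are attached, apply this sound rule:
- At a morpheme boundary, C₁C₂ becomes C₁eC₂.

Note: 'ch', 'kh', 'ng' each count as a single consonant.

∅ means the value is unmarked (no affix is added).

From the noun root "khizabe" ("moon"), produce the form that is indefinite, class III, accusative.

case = accusative: zero marking, form stays khizabe.
definiteness = indefinite: zero marking, form stays khizabe.
Attach noun class class III -gib (after vowel 'e') → khizabegib.
Epenthesis: no change.

khizabegib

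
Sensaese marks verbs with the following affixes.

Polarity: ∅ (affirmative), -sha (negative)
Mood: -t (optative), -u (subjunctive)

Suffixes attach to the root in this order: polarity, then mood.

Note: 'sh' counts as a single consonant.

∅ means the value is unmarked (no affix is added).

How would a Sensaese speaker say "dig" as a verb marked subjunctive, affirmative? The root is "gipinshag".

polarity = affirmative: zero marking, form stays gipinshag.
Attach mood subjunctive -u → gipinshagu.

gipinshagu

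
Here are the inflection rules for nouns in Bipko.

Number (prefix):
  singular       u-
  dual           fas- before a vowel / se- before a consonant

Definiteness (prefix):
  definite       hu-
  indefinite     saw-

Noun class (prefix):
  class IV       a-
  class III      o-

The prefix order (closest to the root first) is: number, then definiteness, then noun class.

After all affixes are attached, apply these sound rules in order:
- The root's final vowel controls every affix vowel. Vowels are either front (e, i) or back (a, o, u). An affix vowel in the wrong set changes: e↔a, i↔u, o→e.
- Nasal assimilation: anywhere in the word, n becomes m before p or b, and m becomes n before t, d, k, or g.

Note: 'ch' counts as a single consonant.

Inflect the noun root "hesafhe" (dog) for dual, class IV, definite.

ehisehesafhe

Attach number dual se- (before consonant 'h') → sehesafhe.
Attach definiteness definite hu- → husehesafhe.
Attach noun class class IV a- → ahusehesafhe.
Apply vowel harmony: ahusehesafhe → ehisehesafhe.
Nasal assimilation: no change.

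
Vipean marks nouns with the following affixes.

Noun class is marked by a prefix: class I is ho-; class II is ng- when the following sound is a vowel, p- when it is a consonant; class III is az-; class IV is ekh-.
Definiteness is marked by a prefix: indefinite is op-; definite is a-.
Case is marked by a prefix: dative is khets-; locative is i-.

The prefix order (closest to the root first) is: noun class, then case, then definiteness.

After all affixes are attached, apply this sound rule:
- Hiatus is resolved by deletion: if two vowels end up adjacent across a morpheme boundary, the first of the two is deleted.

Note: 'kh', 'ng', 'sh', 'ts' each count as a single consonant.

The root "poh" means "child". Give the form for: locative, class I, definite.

ihopoh

Attach noun class class I ho- → hopoh.
Attach case locative i- → ihopoh.
Attach definiteness definite a- → aihopoh.
Apply vowel deletion: aihopoh → ihopoh.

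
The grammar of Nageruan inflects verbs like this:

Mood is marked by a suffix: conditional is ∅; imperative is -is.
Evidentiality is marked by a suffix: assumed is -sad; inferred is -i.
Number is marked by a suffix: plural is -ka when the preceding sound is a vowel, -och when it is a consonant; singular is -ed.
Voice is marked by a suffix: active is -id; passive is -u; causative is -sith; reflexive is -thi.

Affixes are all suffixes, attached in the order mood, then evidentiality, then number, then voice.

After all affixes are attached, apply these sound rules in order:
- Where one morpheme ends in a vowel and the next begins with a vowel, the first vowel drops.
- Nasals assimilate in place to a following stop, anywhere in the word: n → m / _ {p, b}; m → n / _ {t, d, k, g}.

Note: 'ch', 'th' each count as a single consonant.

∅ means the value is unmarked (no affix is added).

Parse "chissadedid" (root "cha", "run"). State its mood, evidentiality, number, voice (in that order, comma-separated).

Segment: cha-is-sad-ed-id.
mood: -is → imperative.
evidentiality: -sad → assumed.
number: -ed → singular.
voice: -id → active.

imperative, assumed, singular, active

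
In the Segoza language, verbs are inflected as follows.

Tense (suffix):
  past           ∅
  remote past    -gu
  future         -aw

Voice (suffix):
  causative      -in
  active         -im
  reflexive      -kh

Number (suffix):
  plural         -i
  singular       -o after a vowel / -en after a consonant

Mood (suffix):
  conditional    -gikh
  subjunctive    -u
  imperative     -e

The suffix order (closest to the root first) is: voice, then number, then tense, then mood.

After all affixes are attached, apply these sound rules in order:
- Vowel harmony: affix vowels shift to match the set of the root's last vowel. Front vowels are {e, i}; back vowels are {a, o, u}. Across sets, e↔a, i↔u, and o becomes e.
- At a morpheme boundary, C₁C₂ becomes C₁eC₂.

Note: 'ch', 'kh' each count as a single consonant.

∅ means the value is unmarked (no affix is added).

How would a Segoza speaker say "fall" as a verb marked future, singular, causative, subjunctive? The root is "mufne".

Attach voice causative -in → mufnein.
Attach number singular -en (after consonant 'n') → mufneinen.
Attach tense future -aw → mufneinenaw.
Attach mood subjunctive -u → mufneinenawu.
Apply vowel harmony: mufneinenawu → mufneinenewi.
Epenthesis: no change.

mufneinenewi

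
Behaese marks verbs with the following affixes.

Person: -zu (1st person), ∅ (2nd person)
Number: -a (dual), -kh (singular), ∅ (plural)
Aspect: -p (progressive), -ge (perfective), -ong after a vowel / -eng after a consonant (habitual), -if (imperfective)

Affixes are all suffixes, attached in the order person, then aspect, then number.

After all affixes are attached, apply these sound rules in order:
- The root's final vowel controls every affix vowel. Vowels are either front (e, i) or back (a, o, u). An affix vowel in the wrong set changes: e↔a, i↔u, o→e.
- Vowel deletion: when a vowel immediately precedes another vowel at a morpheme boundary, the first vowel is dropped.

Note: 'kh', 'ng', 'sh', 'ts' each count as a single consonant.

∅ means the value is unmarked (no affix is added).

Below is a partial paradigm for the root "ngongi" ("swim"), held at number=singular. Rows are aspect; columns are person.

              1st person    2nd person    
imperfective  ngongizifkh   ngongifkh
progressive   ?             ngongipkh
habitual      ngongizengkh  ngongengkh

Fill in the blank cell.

ngongizipkh

Attach person 1st person -zu → ngongizu.
Attach aspect progressive -p → ngongizup.
Attach number singular -kh → ngongizupkh.
Apply vowel harmony: ngongizupkh → ngongizipkh.
Vowel deletion: no change.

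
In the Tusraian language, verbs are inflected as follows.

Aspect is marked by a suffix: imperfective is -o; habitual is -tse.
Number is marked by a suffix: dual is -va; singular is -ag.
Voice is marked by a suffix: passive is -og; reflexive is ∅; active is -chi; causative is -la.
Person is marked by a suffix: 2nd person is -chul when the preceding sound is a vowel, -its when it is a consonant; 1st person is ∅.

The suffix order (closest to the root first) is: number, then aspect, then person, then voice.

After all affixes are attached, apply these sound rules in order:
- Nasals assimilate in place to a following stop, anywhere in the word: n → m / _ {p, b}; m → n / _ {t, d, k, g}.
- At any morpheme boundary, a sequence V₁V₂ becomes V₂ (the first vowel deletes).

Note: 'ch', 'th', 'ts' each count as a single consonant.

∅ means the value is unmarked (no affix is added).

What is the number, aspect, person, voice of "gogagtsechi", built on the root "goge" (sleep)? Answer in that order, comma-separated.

Segment: goge-ag-tse-chi.
number: -ag → singular.
aspect: -tse → habitual.
person: ∅ → 1st person.
voice: -chi → active.

singular, habitual, 1st person, active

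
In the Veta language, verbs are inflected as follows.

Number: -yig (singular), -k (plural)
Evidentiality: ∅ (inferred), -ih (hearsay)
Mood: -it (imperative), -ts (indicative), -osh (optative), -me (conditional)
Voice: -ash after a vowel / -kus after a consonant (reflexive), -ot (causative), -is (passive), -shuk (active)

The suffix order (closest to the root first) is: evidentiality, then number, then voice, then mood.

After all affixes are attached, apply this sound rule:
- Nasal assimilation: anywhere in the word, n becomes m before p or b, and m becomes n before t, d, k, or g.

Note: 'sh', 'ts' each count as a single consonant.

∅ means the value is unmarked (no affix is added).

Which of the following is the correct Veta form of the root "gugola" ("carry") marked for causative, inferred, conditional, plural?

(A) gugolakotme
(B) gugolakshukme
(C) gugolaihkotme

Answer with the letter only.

evidentiality = inferred: zero marking, form stays gugola.
Attach number plural -k → gugolak.
Attach voice causative -ot → gugolakot.
Attach mood conditional -me → gugolakotme.
Nasal assimilation: no change.
So the correct form is gugolakotme, option (A).
(B) gugolakshukme is wrong: it uses active instead of causative for voice.
(C) gugolaihkotme is wrong: it uses hearsay instead of inferred for evidentiality.

A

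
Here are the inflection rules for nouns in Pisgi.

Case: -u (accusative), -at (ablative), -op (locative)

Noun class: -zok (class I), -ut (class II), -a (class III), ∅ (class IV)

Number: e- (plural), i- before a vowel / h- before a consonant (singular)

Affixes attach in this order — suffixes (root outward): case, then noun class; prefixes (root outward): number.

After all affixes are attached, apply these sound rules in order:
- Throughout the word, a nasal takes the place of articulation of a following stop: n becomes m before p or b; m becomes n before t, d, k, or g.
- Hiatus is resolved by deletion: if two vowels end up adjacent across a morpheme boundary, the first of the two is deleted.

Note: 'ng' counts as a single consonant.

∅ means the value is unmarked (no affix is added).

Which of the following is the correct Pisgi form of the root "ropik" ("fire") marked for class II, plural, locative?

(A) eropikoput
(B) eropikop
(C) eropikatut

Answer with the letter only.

Attach case locative -op → ropikop.
Attach number plural e- → eropikop.
Attach noun class class II -ut → eropikoput.
Nasal assimilation: no change.
Vowel deletion: no change.
So the correct form is eropikoput, option (A).
(B) eropikop is wrong: it uses class IV instead of class II for noun class.
(C) eropikatut is wrong: it uses ablative instead of locative for case.

A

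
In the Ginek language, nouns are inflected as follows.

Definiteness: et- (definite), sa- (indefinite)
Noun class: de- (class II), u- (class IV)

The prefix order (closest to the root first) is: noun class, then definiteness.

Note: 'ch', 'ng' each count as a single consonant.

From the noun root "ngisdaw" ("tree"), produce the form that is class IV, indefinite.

Attach noun class class IV u- → ungisdaw.
Attach definiteness indefinite sa- → saungisdaw.

saungisdaw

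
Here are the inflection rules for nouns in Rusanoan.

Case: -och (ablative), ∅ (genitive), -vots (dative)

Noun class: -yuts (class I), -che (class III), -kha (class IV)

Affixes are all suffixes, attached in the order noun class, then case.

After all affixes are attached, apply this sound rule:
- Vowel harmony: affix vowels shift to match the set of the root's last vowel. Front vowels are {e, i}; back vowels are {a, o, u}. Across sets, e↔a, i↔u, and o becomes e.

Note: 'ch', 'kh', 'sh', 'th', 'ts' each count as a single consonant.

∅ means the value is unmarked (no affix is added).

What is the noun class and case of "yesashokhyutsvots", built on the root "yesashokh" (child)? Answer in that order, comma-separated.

Segment: yesashokh-yuts-vots.
noun class: -yuts → class I.
case: -vots → dative.

class I, dative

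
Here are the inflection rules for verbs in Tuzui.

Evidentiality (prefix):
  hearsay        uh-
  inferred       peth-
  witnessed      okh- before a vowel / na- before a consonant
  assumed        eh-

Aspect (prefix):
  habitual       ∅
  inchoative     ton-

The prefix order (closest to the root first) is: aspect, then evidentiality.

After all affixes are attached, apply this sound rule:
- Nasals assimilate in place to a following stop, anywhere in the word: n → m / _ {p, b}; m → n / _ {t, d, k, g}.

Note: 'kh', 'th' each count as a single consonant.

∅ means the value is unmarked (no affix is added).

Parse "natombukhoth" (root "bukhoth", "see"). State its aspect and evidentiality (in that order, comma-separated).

inchoative, witnessed

Segment: na-ton-bukhoth.
aspect: ton- → inchoative.
evidentiality: okh/na- → witnessed.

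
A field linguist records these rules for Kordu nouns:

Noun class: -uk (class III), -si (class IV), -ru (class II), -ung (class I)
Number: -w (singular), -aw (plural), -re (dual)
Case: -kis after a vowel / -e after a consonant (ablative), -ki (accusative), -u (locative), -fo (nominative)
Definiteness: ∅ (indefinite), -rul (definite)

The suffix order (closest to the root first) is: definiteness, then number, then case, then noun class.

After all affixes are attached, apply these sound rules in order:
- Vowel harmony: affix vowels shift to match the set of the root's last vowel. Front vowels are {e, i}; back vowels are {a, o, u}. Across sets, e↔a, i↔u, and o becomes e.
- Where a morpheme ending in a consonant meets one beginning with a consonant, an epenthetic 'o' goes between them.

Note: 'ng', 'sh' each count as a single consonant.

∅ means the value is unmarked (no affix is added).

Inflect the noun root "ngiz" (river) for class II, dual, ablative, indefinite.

ngizorekisori

definiteness = indefinite: zero marking, form stays ngiz.
Attach number dual -re → ngizre.
Attach case ablative -kis (after vowel 'e') → ngizrekis.
Attach noun class class II -ru → ngizrekisru.
Apply vowel harmony: ngizrekisru → ngizrekisri.
Apply epenthesis: ngizrekisri → ngizorekisori.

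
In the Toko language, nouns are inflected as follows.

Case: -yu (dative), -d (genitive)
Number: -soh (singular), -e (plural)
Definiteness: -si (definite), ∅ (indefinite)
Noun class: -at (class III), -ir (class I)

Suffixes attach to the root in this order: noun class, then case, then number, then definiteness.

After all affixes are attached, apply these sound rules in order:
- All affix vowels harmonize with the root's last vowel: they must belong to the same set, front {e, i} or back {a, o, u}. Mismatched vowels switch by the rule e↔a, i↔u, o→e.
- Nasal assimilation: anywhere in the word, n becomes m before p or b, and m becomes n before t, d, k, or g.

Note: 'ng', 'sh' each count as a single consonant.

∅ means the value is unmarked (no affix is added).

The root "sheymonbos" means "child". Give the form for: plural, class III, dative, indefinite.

Attach noun class class III -at → sheymonbosat.
Attach case dative -yu → sheymonbosatyu.
Attach number plural -e → sheymonbosatyue.
definiteness = indefinite: zero marking, form stays sheymonbosatyue.
Apply vowel harmony: sheymonbosatyue → sheymonbosatyua.
Apply nasal assimilation: sheymonbosatyua → sheymombosatyua.

sheymombosatyua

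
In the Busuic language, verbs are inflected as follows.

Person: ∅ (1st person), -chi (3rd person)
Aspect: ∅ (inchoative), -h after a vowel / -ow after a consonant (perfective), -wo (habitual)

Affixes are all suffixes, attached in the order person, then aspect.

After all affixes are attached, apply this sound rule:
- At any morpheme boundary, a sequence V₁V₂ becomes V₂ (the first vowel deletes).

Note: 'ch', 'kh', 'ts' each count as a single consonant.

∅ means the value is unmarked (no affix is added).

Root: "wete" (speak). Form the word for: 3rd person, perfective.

wetechih

Attach person 3rd person -chi → wetechi.
Attach aspect perfective -h (after vowel 'i') → wetechih.
Vowel deletion: no change.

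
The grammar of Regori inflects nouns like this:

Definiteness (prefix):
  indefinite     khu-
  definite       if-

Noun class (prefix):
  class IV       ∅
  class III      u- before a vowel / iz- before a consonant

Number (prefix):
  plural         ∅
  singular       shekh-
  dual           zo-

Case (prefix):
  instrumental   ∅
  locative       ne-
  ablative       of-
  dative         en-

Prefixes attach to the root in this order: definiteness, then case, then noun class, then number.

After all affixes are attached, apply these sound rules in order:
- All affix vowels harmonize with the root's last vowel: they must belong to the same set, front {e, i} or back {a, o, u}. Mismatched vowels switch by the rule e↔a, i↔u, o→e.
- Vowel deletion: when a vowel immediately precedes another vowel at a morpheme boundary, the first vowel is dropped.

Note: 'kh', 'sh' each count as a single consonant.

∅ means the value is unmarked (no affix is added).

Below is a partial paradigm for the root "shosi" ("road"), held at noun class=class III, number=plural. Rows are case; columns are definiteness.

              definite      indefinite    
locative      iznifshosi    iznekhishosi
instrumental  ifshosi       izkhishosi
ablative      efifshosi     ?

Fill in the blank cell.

efkhishosi

Attach definiteness indefinite khu- → khushosi.
Attach case ablative of- → ofkhushosi.
Attach noun class class III u- (before vowel 'o') → uofkhushosi.
number = plural: zero marking, form stays uofkhushosi.
Apply vowel harmony: uofkhushosi → iefkhishosi.
Apply vowel deletion: iefkhishosi → efkhishosi.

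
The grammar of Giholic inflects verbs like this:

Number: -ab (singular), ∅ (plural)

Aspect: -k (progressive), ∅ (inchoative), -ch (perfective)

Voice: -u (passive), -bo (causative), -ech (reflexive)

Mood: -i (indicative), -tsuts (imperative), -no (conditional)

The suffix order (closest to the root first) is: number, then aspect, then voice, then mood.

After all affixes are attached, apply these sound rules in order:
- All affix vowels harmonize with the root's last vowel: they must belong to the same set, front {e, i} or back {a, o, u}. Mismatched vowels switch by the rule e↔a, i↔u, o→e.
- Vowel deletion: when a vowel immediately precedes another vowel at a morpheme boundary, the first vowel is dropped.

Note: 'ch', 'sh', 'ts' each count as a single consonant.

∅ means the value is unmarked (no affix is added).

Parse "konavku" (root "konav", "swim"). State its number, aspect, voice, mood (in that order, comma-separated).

Segment: konav-k-u-i.
number: ∅ → plural.
aspect: -k → progressive.
voice: -u → passive.
mood: -i → indicative.

plural, progressive, passive, indicative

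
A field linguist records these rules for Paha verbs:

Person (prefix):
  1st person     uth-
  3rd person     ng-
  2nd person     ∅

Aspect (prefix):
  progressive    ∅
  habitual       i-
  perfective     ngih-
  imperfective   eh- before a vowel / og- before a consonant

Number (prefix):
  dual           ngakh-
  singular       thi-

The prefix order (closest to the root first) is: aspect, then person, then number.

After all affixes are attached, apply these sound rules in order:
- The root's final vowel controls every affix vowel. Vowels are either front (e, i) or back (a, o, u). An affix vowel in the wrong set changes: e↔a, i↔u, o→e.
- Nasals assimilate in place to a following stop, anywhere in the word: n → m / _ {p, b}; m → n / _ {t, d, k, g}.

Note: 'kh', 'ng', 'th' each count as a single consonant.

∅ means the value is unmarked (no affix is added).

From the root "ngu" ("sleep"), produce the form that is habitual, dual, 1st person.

Attach aspect habitual i- → ingu.
Attach person 1st person uth- → uthingu.
Attach number dual ngakh- → ngakhuthingu.
Apply vowel harmony: ngakhuthingu → ngakhuthungu.
Nasal assimilation: no change.

ngakhuthungu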